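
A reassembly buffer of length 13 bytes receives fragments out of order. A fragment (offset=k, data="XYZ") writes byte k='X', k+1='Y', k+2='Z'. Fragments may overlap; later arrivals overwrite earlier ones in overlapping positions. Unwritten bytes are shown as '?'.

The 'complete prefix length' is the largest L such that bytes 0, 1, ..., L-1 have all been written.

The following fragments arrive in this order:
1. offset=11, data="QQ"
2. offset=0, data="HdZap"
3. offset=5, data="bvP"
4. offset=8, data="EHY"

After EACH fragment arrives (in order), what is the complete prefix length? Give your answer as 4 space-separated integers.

Answer: 0 5 8 13

Derivation:
Fragment 1: offset=11 data="QQ" -> buffer=???????????QQ -> prefix_len=0
Fragment 2: offset=0 data="HdZap" -> buffer=HdZap??????QQ -> prefix_len=5
Fragment 3: offset=5 data="bvP" -> buffer=HdZapbvP???QQ -> prefix_len=8
Fragment 4: offset=8 data="EHY" -> buffer=HdZapbvPEHYQQ -> prefix_len=13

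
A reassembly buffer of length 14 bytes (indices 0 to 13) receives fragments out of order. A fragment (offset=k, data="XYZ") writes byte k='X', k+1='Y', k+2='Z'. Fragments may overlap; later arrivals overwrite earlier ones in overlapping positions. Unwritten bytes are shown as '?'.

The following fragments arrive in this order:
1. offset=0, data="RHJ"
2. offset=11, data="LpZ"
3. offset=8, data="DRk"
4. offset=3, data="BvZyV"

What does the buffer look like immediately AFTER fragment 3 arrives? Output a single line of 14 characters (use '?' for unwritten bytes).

Answer: RHJ?????DRkLpZ

Derivation:
Fragment 1: offset=0 data="RHJ" -> buffer=RHJ???????????
Fragment 2: offset=11 data="LpZ" -> buffer=RHJ????????LpZ
Fragment 3: offset=8 data="DRk" -> buffer=RHJ?????DRkLpZ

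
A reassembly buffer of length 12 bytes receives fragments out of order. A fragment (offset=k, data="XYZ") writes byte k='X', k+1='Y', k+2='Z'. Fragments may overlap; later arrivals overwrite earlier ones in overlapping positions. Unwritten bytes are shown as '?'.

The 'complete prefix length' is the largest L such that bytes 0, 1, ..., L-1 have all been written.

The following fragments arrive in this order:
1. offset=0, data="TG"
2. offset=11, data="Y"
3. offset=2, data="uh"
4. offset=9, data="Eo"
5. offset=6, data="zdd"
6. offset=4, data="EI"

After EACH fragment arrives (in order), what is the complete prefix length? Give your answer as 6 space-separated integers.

Answer: 2 2 4 4 4 12

Derivation:
Fragment 1: offset=0 data="TG" -> buffer=TG?????????? -> prefix_len=2
Fragment 2: offset=11 data="Y" -> buffer=TG?????????Y -> prefix_len=2
Fragment 3: offset=2 data="uh" -> buffer=TGuh???????Y -> prefix_len=4
Fragment 4: offset=9 data="Eo" -> buffer=TGuh?????EoY -> prefix_len=4
Fragment 5: offset=6 data="zdd" -> buffer=TGuh??zddEoY -> prefix_len=4
Fragment 6: offset=4 data="EI" -> buffer=TGuhEIzddEoY -> prefix_len=12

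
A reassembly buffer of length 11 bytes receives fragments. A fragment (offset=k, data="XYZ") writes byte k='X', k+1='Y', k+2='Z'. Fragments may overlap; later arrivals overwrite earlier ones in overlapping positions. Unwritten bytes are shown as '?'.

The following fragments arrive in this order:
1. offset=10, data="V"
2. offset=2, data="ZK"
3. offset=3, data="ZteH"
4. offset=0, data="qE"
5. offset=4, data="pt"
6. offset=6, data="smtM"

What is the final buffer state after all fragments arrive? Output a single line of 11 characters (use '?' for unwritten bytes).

Answer: qEZZptsmtMV

Derivation:
Fragment 1: offset=10 data="V" -> buffer=??????????V
Fragment 2: offset=2 data="ZK" -> buffer=??ZK??????V
Fragment 3: offset=3 data="ZteH" -> buffer=??ZZteH???V
Fragment 4: offset=0 data="qE" -> buffer=qEZZteH???V
Fragment 5: offset=4 data="pt" -> buffer=qEZZptH???V
Fragment 6: offset=6 data="smtM" -> buffer=qEZZptsmtMV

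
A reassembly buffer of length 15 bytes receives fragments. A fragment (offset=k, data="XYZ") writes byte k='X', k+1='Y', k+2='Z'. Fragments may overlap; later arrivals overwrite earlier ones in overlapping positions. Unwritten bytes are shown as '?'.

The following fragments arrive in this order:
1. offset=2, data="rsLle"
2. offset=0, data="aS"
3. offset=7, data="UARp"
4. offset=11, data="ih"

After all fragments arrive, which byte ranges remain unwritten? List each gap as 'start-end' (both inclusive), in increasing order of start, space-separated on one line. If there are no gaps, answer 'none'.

Answer: 13-14

Derivation:
Fragment 1: offset=2 len=5
Fragment 2: offset=0 len=2
Fragment 3: offset=7 len=4
Fragment 4: offset=11 len=2
Gaps: 13-14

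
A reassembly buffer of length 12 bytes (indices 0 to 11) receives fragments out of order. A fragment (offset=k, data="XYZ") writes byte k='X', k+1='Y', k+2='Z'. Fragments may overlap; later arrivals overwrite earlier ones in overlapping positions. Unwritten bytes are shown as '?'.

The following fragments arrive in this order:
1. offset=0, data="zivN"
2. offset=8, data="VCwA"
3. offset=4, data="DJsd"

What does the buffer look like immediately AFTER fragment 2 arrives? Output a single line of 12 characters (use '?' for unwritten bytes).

Answer: zivN????VCwA

Derivation:
Fragment 1: offset=0 data="zivN" -> buffer=zivN????????
Fragment 2: offset=8 data="VCwA" -> buffer=zivN????VCwA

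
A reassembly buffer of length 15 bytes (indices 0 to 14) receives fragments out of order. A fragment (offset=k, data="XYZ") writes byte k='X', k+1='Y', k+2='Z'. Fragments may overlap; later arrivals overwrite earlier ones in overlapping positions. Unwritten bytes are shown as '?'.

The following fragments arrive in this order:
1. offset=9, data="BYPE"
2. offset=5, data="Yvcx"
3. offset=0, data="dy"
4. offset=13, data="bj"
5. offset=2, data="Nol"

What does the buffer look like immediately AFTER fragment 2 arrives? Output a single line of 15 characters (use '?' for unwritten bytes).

Fragment 1: offset=9 data="BYPE" -> buffer=?????????BYPE??
Fragment 2: offset=5 data="Yvcx" -> buffer=?????YvcxBYPE??

Answer: ?????YvcxBYPE??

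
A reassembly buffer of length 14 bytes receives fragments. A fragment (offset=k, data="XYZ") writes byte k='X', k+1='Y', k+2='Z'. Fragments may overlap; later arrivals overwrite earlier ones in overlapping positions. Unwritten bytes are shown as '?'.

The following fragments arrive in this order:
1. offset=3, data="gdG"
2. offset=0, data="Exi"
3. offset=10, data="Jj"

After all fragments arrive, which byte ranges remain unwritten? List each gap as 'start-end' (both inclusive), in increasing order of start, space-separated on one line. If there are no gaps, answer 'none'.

Fragment 1: offset=3 len=3
Fragment 2: offset=0 len=3
Fragment 3: offset=10 len=2
Gaps: 6-9 12-13

Answer: 6-9 12-13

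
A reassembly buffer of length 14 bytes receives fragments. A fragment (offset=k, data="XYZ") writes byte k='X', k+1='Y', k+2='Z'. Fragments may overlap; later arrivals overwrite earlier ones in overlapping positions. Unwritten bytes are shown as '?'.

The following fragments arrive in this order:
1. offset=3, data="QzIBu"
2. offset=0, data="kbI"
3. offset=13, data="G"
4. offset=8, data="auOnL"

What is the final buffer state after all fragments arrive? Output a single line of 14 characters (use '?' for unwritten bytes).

Answer: kbIQzIBuauOnLG

Derivation:
Fragment 1: offset=3 data="QzIBu" -> buffer=???QzIBu??????
Fragment 2: offset=0 data="kbI" -> buffer=kbIQzIBu??????
Fragment 3: offset=13 data="G" -> buffer=kbIQzIBu?????G
Fragment 4: offset=8 data="auOnL" -> buffer=kbIQzIBuauOnLG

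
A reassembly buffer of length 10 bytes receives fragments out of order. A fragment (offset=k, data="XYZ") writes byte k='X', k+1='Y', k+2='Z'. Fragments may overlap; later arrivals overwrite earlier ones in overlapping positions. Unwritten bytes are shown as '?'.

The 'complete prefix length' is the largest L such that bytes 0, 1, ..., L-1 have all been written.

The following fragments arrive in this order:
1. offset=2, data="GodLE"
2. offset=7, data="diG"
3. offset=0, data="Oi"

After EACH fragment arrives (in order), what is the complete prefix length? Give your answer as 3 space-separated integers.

Fragment 1: offset=2 data="GodLE" -> buffer=??GodLE??? -> prefix_len=0
Fragment 2: offset=7 data="diG" -> buffer=??GodLEdiG -> prefix_len=0
Fragment 3: offset=0 data="Oi" -> buffer=OiGodLEdiG -> prefix_len=10

Answer: 0 0 10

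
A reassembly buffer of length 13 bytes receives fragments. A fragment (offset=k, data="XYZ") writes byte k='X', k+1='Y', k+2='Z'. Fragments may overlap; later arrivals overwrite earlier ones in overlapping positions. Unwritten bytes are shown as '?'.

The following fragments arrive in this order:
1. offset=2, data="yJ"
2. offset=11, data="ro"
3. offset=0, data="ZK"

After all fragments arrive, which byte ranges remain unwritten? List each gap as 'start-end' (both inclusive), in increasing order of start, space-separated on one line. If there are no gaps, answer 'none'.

Answer: 4-10

Derivation:
Fragment 1: offset=2 len=2
Fragment 2: offset=11 len=2
Fragment 3: offset=0 len=2
Gaps: 4-10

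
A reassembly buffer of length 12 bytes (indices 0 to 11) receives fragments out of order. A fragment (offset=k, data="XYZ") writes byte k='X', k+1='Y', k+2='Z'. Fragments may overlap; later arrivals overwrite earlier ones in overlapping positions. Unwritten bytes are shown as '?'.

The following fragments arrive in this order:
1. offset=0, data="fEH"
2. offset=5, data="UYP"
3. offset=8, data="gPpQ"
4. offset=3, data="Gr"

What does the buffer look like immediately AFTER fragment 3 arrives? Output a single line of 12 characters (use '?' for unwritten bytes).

Fragment 1: offset=0 data="fEH" -> buffer=fEH?????????
Fragment 2: offset=5 data="UYP" -> buffer=fEH??UYP????
Fragment 3: offset=8 data="gPpQ" -> buffer=fEH??UYPgPpQ

Answer: fEH??UYPgPpQ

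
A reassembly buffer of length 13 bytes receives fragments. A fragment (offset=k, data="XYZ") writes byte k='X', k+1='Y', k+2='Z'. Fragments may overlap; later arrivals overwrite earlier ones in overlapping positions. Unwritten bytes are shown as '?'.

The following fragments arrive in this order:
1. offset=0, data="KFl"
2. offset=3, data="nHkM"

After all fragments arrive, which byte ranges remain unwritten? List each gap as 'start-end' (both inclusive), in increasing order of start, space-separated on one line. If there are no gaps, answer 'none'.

Answer: 7-12

Derivation:
Fragment 1: offset=0 len=3
Fragment 2: offset=3 len=4
Gaps: 7-12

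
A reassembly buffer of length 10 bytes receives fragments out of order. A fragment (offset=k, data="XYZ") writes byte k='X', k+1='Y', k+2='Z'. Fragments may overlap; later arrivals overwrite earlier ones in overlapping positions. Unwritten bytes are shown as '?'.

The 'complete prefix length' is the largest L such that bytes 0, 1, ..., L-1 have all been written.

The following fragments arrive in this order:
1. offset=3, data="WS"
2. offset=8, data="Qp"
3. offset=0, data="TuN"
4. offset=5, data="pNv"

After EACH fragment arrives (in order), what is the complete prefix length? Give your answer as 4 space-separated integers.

Fragment 1: offset=3 data="WS" -> buffer=???WS????? -> prefix_len=0
Fragment 2: offset=8 data="Qp" -> buffer=???WS???Qp -> prefix_len=0
Fragment 3: offset=0 data="TuN" -> buffer=TuNWS???Qp -> prefix_len=5
Fragment 4: offset=5 data="pNv" -> buffer=TuNWSpNvQp -> prefix_len=10

Answer: 0 0 5 10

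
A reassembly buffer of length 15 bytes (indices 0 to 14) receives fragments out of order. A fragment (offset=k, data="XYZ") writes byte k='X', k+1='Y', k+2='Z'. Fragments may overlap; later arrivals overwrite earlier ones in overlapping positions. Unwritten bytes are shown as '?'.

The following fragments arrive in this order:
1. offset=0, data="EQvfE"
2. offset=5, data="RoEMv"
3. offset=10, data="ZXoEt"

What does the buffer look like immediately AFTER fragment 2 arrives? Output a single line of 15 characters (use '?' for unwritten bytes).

Answer: EQvfERoEMv?????

Derivation:
Fragment 1: offset=0 data="EQvfE" -> buffer=EQvfE??????????
Fragment 2: offset=5 data="RoEMv" -> buffer=EQvfERoEMv?????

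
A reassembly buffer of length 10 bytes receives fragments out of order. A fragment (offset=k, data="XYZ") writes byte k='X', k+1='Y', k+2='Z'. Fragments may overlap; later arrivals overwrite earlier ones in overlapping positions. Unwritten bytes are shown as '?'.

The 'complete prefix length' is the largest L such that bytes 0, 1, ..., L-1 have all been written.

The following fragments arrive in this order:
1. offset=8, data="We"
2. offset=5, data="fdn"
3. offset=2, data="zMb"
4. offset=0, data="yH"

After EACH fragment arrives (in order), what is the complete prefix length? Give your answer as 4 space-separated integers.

Answer: 0 0 0 10

Derivation:
Fragment 1: offset=8 data="We" -> buffer=????????We -> prefix_len=0
Fragment 2: offset=5 data="fdn" -> buffer=?????fdnWe -> prefix_len=0
Fragment 3: offset=2 data="zMb" -> buffer=??zMbfdnWe -> prefix_len=0
Fragment 4: offset=0 data="yH" -> buffer=yHzMbfdnWe -> prefix_len=10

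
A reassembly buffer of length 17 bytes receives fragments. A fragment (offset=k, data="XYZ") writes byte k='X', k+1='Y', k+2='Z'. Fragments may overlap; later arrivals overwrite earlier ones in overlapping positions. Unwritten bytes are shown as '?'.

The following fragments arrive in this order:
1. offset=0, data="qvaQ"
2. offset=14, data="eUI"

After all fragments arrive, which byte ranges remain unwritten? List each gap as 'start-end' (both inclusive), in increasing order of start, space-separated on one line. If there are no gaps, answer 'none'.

Answer: 4-13

Derivation:
Fragment 1: offset=0 len=4
Fragment 2: offset=14 len=3
Gaps: 4-13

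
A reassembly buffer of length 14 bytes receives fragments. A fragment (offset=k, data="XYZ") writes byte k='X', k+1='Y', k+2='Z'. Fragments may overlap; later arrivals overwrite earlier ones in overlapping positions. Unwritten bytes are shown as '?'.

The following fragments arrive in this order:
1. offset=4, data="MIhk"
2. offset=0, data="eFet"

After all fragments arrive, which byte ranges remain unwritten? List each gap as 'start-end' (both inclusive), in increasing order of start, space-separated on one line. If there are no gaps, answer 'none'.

Answer: 8-13

Derivation:
Fragment 1: offset=4 len=4
Fragment 2: offset=0 len=4
Gaps: 8-13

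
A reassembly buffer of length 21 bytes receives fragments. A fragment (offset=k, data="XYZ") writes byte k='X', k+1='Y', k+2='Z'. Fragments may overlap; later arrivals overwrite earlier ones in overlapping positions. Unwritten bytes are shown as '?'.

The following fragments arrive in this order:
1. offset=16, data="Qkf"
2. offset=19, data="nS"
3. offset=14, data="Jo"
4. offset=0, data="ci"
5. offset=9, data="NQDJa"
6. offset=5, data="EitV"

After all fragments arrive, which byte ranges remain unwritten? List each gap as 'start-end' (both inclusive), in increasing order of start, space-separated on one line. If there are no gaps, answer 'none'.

Answer: 2-4

Derivation:
Fragment 1: offset=16 len=3
Fragment 2: offset=19 len=2
Fragment 3: offset=14 len=2
Fragment 4: offset=0 len=2
Fragment 5: offset=9 len=5
Fragment 6: offset=5 len=4
Gaps: 2-4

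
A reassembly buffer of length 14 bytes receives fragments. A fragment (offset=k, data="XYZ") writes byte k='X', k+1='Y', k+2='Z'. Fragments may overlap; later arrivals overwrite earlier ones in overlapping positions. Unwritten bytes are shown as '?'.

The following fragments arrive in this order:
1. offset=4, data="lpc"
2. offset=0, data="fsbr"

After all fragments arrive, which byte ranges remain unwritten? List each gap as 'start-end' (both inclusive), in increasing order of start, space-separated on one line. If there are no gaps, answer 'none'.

Fragment 1: offset=4 len=3
Fragment 2: offset=0 len=4
Gaps: 7-13

Answer: 7-13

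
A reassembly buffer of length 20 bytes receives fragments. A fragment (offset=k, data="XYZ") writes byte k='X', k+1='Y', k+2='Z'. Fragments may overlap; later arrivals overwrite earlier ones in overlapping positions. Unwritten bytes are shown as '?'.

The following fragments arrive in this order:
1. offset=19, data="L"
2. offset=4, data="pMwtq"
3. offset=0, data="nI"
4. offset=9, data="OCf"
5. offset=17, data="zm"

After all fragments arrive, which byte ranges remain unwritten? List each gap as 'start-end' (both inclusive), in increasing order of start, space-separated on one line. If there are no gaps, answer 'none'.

Fragment 1: offset=19 len=1
Fragment 2: offset=4 len=5
Fragment 3: offset=0 len=2
Fragment 4: offset=9 len=3
Fragment 5: offset=17 len=2
Gaps: 2-3 12-16

Answer: 2-3 12-16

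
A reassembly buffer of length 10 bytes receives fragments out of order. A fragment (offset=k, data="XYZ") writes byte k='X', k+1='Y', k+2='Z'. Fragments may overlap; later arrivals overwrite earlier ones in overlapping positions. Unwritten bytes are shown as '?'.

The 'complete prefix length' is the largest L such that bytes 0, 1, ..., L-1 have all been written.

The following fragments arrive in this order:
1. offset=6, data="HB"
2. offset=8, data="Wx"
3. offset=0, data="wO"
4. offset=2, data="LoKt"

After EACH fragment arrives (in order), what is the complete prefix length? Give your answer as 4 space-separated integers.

Fragment 1: offset=6 data="HB" -> buffer=??????HB?? -> prefix_len=0
Fragment 2: offset=8 data="Wx" -> buffer=??????HBWx -> prefix_len=0
Fragment 3: offset=0 data="wO" -> buffer=wO????HBWx -> prefix_len=2
Fragment 4: offset=2 data="LoKt" -> buffer=wOLoKtHBWx -> prefix_len=10

Answer: 0 0 2 10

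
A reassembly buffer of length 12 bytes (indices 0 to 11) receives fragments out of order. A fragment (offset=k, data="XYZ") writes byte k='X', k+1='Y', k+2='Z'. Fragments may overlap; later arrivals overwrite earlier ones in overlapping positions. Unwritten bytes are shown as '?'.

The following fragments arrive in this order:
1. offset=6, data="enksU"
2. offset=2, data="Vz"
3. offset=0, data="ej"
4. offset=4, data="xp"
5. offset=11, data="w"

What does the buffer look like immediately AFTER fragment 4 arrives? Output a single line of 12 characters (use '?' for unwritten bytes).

Fragment 1: offset=6 data="enksU" -> buffer=??????enksU?
Fragment 2: offset=2 data="Vz" -> buffer=??Vz??enksU?
Fragment 3: offset=0 data="ej" -> buffer=ejVz??enksU?
Fragment 4: offset=4 data="xp" -> buffer=ejVzxpenksU?

Answer: ejVzxpenksU?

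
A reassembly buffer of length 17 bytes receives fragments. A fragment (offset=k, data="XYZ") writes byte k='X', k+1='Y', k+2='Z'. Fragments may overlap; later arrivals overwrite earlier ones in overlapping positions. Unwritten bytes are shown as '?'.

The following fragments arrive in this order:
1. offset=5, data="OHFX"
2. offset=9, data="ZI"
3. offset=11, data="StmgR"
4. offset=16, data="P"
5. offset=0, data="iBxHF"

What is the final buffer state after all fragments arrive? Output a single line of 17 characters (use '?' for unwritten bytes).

Answer: iBxHFOHFXZIStmgRP

Derivation:
Fragment 1: offset=5 data="OHFX" -> buffer=?????OHFX????????
Fragment 2: offset=9 data="ZI" -> buffer=?????OHFXZI??????
Fragment 3: offset=11 data="StmgR" -> buffer=?????OHFXZIStmgR?
Fragment 4: offset=16 data="P" -> buffer=?????OHFXZIStmgRP
Fragment 5: offset=0 data="iBxHF" -> buffer=iBxHFOHFXZIStmgRP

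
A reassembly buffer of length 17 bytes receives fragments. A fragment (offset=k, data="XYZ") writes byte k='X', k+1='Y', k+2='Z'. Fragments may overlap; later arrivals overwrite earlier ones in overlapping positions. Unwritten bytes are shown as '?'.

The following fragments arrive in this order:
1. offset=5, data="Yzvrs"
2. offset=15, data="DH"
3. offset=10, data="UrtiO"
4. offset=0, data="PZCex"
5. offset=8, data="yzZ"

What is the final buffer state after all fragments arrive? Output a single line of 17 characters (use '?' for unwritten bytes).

Fragment 1: offset=5 data="Yzvrs" -> buffer=?????Yzvrs???????
Fragment 2: offset=15 data="DH" -> buffer=?????Yzvrs?????DH
Fragment 3: offset=10 data="UrtiO" -> buffer=?????YzvrsUrtiODH
Fragment 4: offset=0 data="PZCex" -> buffer=PZCexYzvrsUrtiODH
Fragment 5: offset=8 data="yzZ" -> buffer=PZCexYzvyzZrtiODH

Answer: PZCexYzvyzZrtiODH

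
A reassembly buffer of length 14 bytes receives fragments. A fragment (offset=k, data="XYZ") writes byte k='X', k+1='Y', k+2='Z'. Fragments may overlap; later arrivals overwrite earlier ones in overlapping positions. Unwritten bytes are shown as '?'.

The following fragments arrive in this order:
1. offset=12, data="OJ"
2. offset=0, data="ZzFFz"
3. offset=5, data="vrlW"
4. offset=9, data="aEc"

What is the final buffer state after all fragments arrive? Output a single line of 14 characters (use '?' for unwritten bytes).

Fragment 1: offset=12 data="OJ" -> buffer=????????????OJ
Fragment 2: offset=0 data="ZzFFz" -> buffer=ZzFFz???????OJ
Fragment 3: offset=5 data="vrlW" -> buffer=ZzFFzvrlW???OJ
Fragment 4: offset=9 data="aEc" -> buffer=ZzFFzvrlWaEcOJ

Answer: ZzFFzvrlWaEcOJ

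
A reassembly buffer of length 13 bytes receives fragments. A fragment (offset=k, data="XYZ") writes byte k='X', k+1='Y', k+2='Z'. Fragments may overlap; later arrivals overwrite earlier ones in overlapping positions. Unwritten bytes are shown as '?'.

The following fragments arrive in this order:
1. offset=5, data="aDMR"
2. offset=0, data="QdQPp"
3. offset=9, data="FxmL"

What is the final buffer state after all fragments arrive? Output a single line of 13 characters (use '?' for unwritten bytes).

Fragment 1: offset=5 data="aDMR" -> buffer=?????aDMR????
Fragment 2: offset=0 data="QdQPp" -> buffer=QdQPpaDMR????
Fragment 3: offset=9 data="FxmL" -> buffer=QdQPpaDMRFxmL

Answer: QdQPpaDMRFxmL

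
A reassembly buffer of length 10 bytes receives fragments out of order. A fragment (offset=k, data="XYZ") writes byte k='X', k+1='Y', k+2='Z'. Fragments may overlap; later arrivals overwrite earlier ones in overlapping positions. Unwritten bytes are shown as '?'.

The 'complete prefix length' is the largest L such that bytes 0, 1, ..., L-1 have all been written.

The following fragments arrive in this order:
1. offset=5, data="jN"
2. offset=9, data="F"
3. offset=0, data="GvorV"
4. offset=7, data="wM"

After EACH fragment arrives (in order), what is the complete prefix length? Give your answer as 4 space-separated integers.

Answer: 0 0 7 10

Derivation:
Fragment 1: offset=5 data="jN" -> buffer=?????jN??? -> prefix_len=0
Fragment 2: offset=9 data="F" -> buffer=?????jN??F -> prefix_len=0
Fragment 3: offset=0 data="GvorV" -> buffer=GvorVjN??F -> prefix_len=7
Fragment 4: offset=7 data="wM" -> buffer=GvorVjNwMF -> prefix_len=10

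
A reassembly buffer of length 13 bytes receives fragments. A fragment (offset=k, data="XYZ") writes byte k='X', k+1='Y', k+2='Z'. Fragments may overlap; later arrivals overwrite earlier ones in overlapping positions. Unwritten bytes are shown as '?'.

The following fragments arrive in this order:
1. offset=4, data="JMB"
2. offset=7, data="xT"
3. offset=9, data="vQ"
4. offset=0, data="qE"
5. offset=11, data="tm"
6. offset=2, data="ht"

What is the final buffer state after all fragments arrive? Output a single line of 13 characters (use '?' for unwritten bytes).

Fragment 1: offset=4 data="JMB" -> buffer=????JMB??????
Fragment 2: offset=7 data="xT" -> buffer=????JMBxT????
Fragment 3: offset=9 data="vQ" -> buffer=????JMBxTvQ??
Fragment 4: offset=0 data="qE" -> buffer=qE??JMBxTvQ??
Fragment 5: offset=11 data="tm" -> buffer=qE??JMBxTvQtm
Fragment 6: offset=2 data="ht" -> buffer=qEhtJMBxTvQtm

Answer: qEhtJMBxTvQtm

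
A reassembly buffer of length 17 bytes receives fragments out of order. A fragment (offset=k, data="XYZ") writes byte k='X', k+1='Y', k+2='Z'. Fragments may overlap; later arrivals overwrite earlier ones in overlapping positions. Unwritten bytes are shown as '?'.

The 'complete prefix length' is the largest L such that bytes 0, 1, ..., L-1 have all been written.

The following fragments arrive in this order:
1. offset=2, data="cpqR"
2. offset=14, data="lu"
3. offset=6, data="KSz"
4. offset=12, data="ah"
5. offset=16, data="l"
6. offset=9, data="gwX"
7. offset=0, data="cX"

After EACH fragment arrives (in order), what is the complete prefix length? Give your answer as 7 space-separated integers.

Fragment 1: offset=2 data="cpqR" -> buffer=??cpqR??????????? -> prefix_len=0
Fragment 2: offset=14 data="lu" -> buffer=??cpqR????????lu? -> prefix_len=0
Fragment 3: offset=6 data="KSz" -> buffer=??cpqRKSz?????lu? -> prefix_len=0
Fragment 4: offset=12 data="ah" -> buffer=??cpqRKSz???ahlu? -> prefix_len=0
Fragment 5: offset=16 data="l" -> buffer=??cpqRKSz???ahlul -> prefix_len=0
Fragment 6: offset=9 data="gwX" -> buffer=??cpqRKSzgwXahlul -> prefix_len=0
Fragment 7: offset=0 data="cX" -> buffer=cXcpqRKSzgwXahlul -> prefix_len=17

Answer: 0 0 0 0 0 0 17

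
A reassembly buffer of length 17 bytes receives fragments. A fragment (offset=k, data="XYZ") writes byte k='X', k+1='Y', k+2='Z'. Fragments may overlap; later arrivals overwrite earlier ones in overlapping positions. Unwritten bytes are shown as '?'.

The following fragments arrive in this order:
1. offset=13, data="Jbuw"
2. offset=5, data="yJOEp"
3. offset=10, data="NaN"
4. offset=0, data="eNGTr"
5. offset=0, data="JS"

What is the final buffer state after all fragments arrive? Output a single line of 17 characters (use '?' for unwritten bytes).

Fragment 1: offset=13 data="Jbuw" -> buffer=?????????????Jbuw
Fragment 2: offset=5 data="yJOEp" -> buffer=?????yJOEp???Jbuw
Fragment 3: offset=10 data="NaN" -> buffer=?????yJOEpNaNJbuw
Fragment 4: offset=0 data="eNGTr" -> buffer=eNGTryJOEpNaNJbuw
Fragment 5: offset=0 data="JS" -> buffer=JSGTryJOEpNaNJbuw

Answer: JSGTryJOEpNaNJbuw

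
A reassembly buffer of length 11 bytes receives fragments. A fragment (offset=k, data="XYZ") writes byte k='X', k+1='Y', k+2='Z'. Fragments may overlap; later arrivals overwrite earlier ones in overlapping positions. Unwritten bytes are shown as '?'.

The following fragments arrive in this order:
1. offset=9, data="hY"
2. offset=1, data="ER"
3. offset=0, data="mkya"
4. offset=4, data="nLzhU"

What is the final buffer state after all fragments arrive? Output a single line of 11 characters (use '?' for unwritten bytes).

Fragment 1: offset=9 data="hY" -> buffer=?????????hY
Fragment 2: offset=1 data="ER" -> buffer=?ER??????hY
Fragment 3: offset=0 data="mkya" -> buffer=mkya?????hY
Fragment 4: offset=4 data="nLzhU" -> buffer=mkyanLzhUhY

Answer: mkyanLzhUhY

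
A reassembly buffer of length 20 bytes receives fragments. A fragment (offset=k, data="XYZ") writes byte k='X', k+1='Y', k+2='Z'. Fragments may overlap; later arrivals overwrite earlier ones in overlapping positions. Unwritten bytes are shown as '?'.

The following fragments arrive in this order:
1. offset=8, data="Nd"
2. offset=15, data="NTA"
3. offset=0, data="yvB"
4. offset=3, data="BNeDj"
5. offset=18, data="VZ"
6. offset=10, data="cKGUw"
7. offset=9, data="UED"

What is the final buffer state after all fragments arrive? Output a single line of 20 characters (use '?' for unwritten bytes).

Answer: yvBBNeDjNUEDGUwNTAVZ

Derivation:
Fragment 1: offset=8 data="Nd" -> buffer=????????Nd??????????
Fragment 2: offset=15 data="NTA" -> buffer=????????Nd?????NTA??
Fragment 3: offset=0 data="yvB" -> buffer=yvB?????Nd?????NTA??
Fragment 4: offset=3 data="BNeDj" -> buffer=yvBBNeDjNd?????NTA??
Fragment 5: offset=18 data="VZ" -> buffer=yvBBNeDjNd?????NTAVZ
Fragment 6: offset=10 data="cKGUw" -> buffer=yvBBNeDjNdcKGUwNTAVZ
Fragment 7: offset=9 data="UED" -> buffer=yvBBNeDjNUEDGUwNTAVZ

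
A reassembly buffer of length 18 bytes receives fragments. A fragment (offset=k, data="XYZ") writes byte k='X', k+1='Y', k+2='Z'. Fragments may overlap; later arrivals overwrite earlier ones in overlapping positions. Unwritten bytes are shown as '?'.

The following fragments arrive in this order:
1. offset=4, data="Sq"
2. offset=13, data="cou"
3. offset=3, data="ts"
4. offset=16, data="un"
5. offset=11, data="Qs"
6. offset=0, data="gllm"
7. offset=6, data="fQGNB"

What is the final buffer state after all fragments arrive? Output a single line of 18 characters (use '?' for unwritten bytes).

Answer: gllmsqfQGNBQscouun

Derivation:
Fragment 1: offset=4 data="Sq" -> buffer=????Sq????????????
Fragment 2: offset=13 data="cou" -> buffer=????Sq???????cou??
Fragment 3: offset=3 data="ts" -> buffer=???tsq???????cou??
Fragment 4: offset=16 data="un" -> buffer=???tsq???????couun
Fragment 5: offset=11 data="Qs" -> buffer=???tsq?????Qscouun
Fragment 6: offset=0 data="gllm" -> buffer=gllmsq?????Qscouun
Fragment 7: offset=6 data="fQGNB" -> buffer=gllmsqfQGNBQscouun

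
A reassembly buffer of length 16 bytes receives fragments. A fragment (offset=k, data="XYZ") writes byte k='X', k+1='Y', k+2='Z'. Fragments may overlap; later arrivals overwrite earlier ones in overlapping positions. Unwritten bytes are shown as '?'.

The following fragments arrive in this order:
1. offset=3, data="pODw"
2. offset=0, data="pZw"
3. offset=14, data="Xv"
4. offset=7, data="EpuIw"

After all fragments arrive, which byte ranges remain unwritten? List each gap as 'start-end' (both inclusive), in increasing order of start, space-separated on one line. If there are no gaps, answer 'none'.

Answer: 12-13

Derivation:
Fragment 1: offset=3 len=4
Fragment 2: offset=0 len=3
Fragment 3: offset=14 len=2
Fragment 4: offset=7 len=5
Gaps: 12-13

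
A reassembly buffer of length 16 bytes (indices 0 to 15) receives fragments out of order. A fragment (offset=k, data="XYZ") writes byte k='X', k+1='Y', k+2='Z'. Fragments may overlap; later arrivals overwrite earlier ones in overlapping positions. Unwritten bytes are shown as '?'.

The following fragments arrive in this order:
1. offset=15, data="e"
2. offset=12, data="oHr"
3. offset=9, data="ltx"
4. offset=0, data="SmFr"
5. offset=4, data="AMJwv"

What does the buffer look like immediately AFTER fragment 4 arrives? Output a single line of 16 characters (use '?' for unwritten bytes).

Fragment 1: offset=15 data="e" -> buffer=???????????????e
Fragment 2: offset=12 data="oHr" -> buffer=????????????oHre
Fragment 3: offset=9 data="ltx" -> buffer=?????????ltxoHre
Fragment 4: offset=0 data="SmFr" -> buffer=SmFr?????ltxoHre

Answer: SmFr?????ltxoHre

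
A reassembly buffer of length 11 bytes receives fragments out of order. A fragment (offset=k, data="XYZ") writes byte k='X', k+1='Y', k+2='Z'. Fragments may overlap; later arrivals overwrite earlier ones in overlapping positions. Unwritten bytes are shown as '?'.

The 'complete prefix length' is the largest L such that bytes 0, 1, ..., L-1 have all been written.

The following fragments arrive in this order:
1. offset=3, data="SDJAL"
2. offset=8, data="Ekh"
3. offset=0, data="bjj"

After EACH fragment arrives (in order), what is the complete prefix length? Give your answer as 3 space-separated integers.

Answer: 0 0 11

Derivation:
Fragment 1: offset=3 data="SDJAL" -> buffer=???SDJAL??? -> prefix_len=0
Fragment 2: offset=8 data="Ekh" -> buffer=???SDJALEkh -> prefix_len=0
Fragment 3: offset=0 data="bjj" -> buffer=bjjSDJALEkh -> prefix_len=11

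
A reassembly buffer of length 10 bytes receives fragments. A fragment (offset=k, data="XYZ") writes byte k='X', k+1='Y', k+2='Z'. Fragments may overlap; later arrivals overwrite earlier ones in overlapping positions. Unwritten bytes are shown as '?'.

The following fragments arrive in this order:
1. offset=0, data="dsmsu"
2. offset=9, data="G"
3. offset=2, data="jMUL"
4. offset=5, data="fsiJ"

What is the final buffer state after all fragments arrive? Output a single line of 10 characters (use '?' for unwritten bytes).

Fragment 1: offset=0 data="dsmsu" -> buffer=dsmsu?????
Fragment 2: offset=9 data="G" -> buffer=dsmsu????G
Fragment 3: offset=2 data="jMUL" -> buffer=dsjMUL???G
Fragment 4: offset=5 data="fsiJ" -> buffer=dsjMUfsiJG

Answer: dsjMUfsiJG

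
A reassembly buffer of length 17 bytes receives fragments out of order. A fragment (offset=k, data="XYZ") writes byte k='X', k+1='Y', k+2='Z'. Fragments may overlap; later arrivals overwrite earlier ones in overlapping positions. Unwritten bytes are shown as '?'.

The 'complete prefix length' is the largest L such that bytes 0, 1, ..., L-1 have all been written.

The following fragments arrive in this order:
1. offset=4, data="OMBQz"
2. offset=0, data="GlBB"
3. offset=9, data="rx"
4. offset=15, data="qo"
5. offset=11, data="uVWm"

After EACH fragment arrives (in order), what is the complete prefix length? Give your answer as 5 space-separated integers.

Answer: 0 9 11 11 17

Derivation:
Fragment 1: offset=4 data="OMBQz" -> buffer=????OMBQz???????? -> prefix_len=0
Fragment 2: offset=0 data="GlBB" -> buffer=GlBBOMBQz???????? -> prefix_len=9
Fragment 3: offset=9 data="rx" -> buffer=GlBBOMBQzrx?????? -> prefix_len=11
Fragment 4: offset=15 data="qo" -> buffer=GlBBOMBQzrx????qo -> prefix_len=11
Fragment 5: offset=11 data="uVWm" -> buffer=GlBBOMBQzrxuVWmqo -> prefix_len=17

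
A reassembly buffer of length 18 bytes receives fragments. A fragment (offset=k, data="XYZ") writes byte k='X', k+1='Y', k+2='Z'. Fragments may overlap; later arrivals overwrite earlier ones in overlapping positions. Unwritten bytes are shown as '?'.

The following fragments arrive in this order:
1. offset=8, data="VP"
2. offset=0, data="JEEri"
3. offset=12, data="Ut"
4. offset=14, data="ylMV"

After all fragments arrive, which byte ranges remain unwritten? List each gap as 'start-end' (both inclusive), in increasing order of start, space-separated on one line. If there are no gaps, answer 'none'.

Fragment 1: offset=8 len=2
Fragment 2: offset=0 len=5
Fragment 3: offset=12 len=2
Fragment 4: offset=14 len=4
Gaps: 5-7 10-11

Answer: 5-7 10-11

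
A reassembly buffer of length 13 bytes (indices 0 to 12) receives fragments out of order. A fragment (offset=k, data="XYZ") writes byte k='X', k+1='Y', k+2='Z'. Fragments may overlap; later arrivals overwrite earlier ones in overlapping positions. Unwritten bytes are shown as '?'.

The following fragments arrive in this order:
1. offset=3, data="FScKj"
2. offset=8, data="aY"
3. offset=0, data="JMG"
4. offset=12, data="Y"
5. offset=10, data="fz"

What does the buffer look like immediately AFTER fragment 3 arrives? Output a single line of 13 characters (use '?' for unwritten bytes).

Fragment 1: offset=3 data="FScKj" -> buffer=???FScKj?????
Fragment 2: offset=8 data="aY" -> buffer=???FScKjaY???
Fragment 3: offset=0 data="JMG" -> buffer=JMGFScKjaY???

Answer: JMGFScKjaY???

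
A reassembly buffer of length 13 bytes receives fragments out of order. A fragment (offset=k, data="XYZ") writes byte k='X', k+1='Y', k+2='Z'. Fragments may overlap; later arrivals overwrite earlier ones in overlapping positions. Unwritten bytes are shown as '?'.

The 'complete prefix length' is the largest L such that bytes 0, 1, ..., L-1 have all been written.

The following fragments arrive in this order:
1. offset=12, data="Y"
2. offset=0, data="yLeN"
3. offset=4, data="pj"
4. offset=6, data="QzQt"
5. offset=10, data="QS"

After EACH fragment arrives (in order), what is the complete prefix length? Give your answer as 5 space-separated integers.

Answer: 0 4 6 10 13

Derivation:
Fragment 1: offset=12 data="Y" -> buffer=????????????Y -> prefix_len=0
Fragment 2: offset=0 data="yLeN" -> buffer=yLeN????????Y -> prefix_len=4
Fragment 3: offset=4 data="pj" -> buffer=yLeNpj??????Y -> prefix_len=6
Fragment 4: offset=6 data="QzQt" -> buffer=yLeNpjQzQt??Y -> prefix_len=10
Fragment 5: offset=10 data="QS" -> buffer=yLeNpjQzQtQSY -> prefix_len=13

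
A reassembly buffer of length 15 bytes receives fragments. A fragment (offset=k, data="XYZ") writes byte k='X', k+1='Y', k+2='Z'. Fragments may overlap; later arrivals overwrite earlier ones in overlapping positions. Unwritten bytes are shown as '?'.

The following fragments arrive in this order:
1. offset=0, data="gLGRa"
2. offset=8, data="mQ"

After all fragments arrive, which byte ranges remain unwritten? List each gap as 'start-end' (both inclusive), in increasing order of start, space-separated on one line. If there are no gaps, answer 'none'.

Fragment 1: offset=0 len=5
Fragment 2: offset=8 len=2
Gaps: 5-7 10-14

Answer: 5-7 10-14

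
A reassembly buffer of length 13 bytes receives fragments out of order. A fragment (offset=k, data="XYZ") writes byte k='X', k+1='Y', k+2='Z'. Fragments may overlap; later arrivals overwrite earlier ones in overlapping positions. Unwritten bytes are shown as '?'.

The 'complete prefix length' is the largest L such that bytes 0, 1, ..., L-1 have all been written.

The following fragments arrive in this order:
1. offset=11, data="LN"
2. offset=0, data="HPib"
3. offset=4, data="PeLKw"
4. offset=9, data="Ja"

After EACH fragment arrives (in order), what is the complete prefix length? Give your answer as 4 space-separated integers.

Answer: 0 4 9 13

Derivation:
Fragment 1: offset=11 data="LN" -> buffer=???????????LN -> prefix_len=0
Fragment 2: offset=0 data="HPib" -> buffer=HPib???????LN -> prefix_len=4
Fragment 3: offset=4 data="PeLKw" -> buffer=HPibPeLKw??LN -> prefix_len=9
Fragment 4: offset=9 data="Ja" -> buffer=HPibPeLKwJaLN -> prefix_len=13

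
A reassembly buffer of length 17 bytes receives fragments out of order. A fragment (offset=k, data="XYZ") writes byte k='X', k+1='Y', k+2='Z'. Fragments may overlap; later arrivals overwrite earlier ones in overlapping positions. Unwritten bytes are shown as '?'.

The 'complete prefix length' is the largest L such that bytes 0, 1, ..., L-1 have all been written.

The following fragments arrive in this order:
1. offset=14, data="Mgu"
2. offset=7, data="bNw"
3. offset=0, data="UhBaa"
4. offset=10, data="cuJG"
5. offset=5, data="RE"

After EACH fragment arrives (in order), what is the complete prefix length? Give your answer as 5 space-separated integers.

Fragment 1: offset=14 data="Mgu" -> buffer=??????????????Mgu -> prefix_len=0
Fragment 2: offset=7 data="bNw" -> buffer=???????bNw????Mgu -> prefix_len=0
Fragment 3: offset=0 data="UhBaa" -> buffer=UhBaa??bNw????Mgu -> prefix_len=5
Fragment 4: offset=10 data="cuJG" -> buffer=UhBaa??bNwcuJGMgu -> prefix_len=5
Fragment 5: offset=5 data="RE" -> buffer=UhBaaREbNwcuJGMgu -> prefix_len=17

Answer: 0 0 5 5 17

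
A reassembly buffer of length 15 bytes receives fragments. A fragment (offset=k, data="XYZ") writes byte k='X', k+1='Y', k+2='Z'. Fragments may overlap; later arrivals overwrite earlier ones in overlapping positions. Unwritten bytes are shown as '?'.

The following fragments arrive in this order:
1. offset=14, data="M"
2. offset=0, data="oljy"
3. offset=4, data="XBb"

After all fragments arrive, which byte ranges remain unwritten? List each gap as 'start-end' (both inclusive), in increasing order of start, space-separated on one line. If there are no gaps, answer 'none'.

Answer: 7-13

Derivation:
Fragment 1: offset=14 len=1
Fragment 2: offset=0 len=4
Fragment 3: offset=4 len=3
Gaps: 7-13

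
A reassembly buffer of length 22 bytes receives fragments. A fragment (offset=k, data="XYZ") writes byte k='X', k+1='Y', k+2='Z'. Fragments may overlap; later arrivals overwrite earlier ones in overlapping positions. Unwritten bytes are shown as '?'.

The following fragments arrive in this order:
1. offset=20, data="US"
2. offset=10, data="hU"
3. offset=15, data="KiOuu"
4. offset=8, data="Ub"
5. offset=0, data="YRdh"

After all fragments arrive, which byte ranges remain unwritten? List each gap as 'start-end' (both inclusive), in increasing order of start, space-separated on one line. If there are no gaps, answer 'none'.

Answer: 4-7 12-14

Derivation:
Fragment 1: offset=20 len=2
Fragment 2: offset=10 len=2
Fragment 3: offset=15 len=5
Fragment 4: offset=8 len=2
Fragment 5: offset=0 len=4
Gaps: 4-7 12-14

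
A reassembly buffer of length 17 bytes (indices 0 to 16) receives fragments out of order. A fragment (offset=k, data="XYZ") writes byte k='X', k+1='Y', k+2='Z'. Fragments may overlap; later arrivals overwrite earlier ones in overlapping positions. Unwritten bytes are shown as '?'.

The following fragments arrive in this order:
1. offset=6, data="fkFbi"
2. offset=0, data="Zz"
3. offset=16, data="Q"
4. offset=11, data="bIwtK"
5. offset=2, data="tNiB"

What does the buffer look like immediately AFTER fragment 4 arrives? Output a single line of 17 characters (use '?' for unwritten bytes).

Fragment 1: offset=6 data="fkFbi" -> buffer=??????fkFbi??????
Fragment 2: offset=0 data="Zz" -> buffer=Zz????fkFbi??????
Fragment 3: offset=16 data="Q" -> buffer=Zz????fkFbi?????Q
Fragment 4: offset=11 data="bIwtK" -> buffer=Zz????fkFbibIwtKQ

Answer: Zz????fkFbibIwtKQ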